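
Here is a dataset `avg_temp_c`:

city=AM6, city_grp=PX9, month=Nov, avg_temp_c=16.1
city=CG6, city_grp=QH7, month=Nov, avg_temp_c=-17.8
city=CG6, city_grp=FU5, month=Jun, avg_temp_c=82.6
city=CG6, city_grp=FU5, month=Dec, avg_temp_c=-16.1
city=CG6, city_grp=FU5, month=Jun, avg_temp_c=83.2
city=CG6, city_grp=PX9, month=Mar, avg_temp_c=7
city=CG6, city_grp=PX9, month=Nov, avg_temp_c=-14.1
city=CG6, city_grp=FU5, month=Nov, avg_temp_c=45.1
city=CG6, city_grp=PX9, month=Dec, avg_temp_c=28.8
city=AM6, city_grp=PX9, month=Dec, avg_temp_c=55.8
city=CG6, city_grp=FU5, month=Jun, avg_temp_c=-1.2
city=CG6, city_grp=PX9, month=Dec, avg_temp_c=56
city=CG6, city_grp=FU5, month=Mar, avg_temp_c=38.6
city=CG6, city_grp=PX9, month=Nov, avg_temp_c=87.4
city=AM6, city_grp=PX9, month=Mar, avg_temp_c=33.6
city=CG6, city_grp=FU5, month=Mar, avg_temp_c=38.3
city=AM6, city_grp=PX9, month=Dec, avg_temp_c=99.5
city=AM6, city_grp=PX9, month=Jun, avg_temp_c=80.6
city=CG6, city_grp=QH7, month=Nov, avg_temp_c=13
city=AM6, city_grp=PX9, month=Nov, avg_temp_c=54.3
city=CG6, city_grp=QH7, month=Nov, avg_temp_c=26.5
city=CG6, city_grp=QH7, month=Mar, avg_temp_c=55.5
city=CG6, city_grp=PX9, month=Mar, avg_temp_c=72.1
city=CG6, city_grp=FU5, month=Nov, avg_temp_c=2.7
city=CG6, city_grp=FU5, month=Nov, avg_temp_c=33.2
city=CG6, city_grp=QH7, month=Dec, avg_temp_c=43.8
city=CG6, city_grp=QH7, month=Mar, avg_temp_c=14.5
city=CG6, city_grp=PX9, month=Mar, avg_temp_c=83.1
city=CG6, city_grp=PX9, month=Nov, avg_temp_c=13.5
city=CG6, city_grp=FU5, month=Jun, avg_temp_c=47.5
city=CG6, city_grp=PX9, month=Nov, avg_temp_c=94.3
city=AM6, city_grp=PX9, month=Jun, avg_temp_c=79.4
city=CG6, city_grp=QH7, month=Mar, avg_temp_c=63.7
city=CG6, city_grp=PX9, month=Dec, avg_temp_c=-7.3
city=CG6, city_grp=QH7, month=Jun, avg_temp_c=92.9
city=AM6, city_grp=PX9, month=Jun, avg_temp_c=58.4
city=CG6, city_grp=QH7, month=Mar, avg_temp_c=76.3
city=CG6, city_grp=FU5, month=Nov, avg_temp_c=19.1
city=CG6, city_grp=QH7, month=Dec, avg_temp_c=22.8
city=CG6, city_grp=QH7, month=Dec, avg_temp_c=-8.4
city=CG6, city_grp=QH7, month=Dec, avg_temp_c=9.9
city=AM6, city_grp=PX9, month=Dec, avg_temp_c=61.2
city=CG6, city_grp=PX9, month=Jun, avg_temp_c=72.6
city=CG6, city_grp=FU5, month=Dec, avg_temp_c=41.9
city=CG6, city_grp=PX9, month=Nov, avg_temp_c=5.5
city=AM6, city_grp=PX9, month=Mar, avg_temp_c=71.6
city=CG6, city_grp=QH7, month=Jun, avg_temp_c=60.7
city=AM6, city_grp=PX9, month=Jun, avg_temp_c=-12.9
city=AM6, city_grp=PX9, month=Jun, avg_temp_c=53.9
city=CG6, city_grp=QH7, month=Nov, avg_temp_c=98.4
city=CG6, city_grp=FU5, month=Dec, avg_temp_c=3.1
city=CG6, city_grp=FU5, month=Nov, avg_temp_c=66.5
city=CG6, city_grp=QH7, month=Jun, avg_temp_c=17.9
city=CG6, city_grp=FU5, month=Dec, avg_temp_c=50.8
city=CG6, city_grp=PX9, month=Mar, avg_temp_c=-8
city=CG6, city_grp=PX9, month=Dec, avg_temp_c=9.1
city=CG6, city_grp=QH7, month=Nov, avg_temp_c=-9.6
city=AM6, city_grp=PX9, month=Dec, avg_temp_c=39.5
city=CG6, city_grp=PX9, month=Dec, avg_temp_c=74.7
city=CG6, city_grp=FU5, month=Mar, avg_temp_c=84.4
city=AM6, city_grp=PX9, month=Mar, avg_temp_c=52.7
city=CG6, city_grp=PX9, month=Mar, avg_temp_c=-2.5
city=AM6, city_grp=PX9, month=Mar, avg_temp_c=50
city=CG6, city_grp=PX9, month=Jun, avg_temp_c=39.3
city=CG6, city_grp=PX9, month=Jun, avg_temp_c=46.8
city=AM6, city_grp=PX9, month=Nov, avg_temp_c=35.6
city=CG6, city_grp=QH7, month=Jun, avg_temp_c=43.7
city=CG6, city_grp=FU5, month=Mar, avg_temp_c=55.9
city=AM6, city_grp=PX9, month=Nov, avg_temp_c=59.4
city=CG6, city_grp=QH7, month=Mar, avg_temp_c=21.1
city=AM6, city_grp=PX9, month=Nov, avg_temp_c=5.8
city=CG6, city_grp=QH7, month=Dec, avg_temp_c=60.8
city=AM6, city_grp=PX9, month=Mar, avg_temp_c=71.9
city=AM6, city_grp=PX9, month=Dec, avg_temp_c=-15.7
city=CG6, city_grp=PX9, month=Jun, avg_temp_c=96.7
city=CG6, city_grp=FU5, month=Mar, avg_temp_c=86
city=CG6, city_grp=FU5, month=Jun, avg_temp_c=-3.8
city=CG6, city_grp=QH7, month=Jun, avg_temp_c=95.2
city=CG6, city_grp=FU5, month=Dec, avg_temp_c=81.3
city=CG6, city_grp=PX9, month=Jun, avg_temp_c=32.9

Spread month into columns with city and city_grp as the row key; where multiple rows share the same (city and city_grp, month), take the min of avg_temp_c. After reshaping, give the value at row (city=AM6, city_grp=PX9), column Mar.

Rows with city=AM6, city_grp=PX9 and month=Mar: avg_temp_c values are 33.6, 71.6, 52.7, 50, 71.9.
min(33.6, 71.6, 52.7, 50, 71.9) = 33.6.

33.6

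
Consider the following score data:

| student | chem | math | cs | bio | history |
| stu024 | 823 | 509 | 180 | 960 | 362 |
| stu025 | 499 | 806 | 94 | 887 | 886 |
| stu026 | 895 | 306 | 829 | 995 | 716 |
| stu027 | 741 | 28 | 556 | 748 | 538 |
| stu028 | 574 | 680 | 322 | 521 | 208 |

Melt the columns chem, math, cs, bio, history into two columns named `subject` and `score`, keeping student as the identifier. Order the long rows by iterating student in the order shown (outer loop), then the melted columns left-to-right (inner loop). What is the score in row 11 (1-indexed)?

895

25 rows total (5 × 5). Row 11: index ⌊(11-1)/5⌋ = 2 into student → stu026; (11-1) mod 5 = 0 into the melted columns → chem.
So row 11 is (stu026, chem, 895); score = 895.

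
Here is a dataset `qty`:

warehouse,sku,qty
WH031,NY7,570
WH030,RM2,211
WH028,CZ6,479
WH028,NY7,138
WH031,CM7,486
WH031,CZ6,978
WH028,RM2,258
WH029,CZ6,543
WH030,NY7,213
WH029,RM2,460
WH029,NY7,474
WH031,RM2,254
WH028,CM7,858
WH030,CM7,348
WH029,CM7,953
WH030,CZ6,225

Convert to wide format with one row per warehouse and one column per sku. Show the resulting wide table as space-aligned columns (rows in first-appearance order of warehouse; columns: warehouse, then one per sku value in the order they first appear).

warehouse  NY7  RM2  CZ6  CM7
WH031      570  254  978  486
WH030      213  211  225  348
WH028      138  258  479  858
WH029      474  460  543  953

Columns: warehouse plus the 4 distinct sku values (NY7, RM2, CZ6, CM7).
For example, row WH031 column NY7 takes qty=570 from the long row (WH031, NY7).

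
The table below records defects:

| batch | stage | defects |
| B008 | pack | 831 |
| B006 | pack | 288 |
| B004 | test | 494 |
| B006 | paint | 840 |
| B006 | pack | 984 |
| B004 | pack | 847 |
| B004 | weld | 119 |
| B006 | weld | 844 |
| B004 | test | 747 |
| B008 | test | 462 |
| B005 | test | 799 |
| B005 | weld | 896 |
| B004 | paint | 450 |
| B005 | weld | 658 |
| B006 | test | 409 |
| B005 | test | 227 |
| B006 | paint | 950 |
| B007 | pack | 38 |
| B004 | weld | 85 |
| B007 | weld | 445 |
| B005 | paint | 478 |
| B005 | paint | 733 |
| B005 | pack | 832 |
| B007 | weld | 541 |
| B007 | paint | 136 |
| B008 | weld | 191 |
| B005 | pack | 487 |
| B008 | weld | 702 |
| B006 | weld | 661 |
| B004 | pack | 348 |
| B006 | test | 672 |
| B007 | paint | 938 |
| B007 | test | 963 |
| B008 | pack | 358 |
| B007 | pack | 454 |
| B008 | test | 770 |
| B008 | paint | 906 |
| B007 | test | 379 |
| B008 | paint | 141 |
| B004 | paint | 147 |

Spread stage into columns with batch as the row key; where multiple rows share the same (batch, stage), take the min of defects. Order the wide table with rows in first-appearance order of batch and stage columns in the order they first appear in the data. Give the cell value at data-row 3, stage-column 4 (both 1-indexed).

85

With rows in first-appearance order of batch, row 3 is batch=B004. stage columns in first-appearance order: pack, test, paint, weld; column 4 is weld.
Long rows with batch=B004, stage=weld: min(119, 85) = 85.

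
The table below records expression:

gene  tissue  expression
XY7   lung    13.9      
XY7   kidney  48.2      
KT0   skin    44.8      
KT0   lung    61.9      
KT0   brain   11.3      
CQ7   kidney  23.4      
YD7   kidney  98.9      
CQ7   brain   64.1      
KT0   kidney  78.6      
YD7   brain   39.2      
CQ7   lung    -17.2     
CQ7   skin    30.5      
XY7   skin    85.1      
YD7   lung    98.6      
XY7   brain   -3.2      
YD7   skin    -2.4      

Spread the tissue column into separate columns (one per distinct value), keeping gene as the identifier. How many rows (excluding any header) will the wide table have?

4 distinct gene values → 4 rows.

4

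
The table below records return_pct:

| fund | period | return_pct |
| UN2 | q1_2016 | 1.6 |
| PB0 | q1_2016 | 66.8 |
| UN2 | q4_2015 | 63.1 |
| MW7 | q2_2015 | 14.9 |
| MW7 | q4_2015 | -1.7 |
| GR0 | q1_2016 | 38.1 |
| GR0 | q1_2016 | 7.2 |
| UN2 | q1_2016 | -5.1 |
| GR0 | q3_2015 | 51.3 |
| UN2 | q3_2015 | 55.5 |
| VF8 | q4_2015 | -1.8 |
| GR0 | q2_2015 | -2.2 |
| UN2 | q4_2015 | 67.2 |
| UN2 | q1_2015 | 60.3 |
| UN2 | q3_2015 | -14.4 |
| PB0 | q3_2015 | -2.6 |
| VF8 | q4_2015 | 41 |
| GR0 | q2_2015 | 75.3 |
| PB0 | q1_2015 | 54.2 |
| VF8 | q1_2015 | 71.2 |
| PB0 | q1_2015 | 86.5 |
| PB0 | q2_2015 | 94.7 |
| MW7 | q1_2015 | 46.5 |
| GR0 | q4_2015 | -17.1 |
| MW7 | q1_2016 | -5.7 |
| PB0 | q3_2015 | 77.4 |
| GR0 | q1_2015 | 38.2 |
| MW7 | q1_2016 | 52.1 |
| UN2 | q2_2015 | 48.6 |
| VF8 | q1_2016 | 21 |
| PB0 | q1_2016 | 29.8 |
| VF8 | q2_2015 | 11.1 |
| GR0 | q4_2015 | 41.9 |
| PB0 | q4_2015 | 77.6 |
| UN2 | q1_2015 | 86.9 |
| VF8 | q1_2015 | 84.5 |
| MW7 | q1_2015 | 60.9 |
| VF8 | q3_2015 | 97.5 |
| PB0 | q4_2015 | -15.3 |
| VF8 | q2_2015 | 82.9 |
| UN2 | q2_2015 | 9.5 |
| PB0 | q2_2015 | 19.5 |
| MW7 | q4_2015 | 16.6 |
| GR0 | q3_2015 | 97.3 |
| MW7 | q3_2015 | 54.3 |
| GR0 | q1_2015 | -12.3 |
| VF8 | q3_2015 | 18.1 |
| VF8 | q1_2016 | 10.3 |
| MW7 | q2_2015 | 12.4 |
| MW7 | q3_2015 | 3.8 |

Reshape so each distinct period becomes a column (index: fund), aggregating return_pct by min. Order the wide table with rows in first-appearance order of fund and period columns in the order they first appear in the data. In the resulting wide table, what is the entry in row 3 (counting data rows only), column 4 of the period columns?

3.8

With rows in first-appearance order of fund, row 3 is fund=MW7. period columns in first-appearance order: q1_2016, q4_2015, q2_2015, q3_2015, q1_2015; column 4 is q3_2015.
Long rows with fund=MW7, period=q3_2015: min(54.3, 3.8) = 3.8.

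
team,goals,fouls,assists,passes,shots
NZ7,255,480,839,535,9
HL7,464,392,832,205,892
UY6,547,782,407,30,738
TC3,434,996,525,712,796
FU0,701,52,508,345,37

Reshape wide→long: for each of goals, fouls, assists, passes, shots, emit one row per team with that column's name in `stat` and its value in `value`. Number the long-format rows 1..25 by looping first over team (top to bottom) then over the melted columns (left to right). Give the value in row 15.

25 rows total (5 × 5). Row 15: index ⌊(15-1)/5⌋ = 2 into team → UY6; (15-1) mod 5 = 4 into the melted columns → shots.
So row 15 is (UY6, shots, 738); value = 738.

738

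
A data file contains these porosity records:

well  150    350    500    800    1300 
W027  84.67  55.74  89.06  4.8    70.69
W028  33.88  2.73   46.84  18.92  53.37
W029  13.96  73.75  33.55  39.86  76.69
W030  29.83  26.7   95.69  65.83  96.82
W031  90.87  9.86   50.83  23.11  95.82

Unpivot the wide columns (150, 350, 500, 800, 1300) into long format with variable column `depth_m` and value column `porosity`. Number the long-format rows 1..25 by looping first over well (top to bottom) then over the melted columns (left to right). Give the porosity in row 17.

25 rows total (5 × 5). Row 17: index ⌊(17-1)/5⌋ = 3 into well → W030; (17-1) mod 5 = 1 into the melted columns → 350.
So row 17 is (W030, 350, 26.7); porosity = 26.7.

26.7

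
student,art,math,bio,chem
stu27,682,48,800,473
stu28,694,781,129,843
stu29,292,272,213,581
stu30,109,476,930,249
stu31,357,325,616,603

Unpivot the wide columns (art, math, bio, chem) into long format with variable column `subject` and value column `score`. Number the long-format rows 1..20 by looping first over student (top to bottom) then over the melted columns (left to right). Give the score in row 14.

20 rows total (5 × 4). Row 14: index ⌊(14-1)/4⌋ = 3 into student → stu30; (14-1) mod 4 = 1 into the melted columns → math.
So row 14 is (stu30, math, 476); score = 476.

476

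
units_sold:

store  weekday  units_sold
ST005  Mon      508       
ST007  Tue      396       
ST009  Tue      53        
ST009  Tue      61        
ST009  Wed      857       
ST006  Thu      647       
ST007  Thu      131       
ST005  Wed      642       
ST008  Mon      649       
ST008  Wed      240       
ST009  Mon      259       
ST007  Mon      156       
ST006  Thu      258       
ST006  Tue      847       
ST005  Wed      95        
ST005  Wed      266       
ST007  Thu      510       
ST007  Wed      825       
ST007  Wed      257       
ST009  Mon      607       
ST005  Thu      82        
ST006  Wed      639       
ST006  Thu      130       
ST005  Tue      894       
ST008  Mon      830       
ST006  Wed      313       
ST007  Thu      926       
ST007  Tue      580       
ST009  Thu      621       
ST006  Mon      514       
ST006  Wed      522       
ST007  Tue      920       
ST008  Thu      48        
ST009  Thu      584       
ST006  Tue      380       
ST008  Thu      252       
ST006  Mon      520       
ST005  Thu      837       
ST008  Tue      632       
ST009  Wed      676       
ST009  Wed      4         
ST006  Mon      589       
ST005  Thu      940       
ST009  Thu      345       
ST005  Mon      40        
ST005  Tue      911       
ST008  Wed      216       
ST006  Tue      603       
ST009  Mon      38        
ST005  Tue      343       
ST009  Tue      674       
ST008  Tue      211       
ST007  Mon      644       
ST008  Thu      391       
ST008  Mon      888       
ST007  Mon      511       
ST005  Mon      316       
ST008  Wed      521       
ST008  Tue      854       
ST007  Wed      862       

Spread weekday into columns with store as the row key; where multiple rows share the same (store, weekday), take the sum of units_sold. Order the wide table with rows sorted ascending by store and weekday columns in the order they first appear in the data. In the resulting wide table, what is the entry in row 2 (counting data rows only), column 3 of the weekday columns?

1474

With rows sorted ascending by store, row 2 is store=ST006. weekday columns in first-appearance order: Mon, Tue, Wed, Thu; column 3 is Wed.
Long rows with store=ST006, weekday=Wed: 639 + 313 + 522 = 1474.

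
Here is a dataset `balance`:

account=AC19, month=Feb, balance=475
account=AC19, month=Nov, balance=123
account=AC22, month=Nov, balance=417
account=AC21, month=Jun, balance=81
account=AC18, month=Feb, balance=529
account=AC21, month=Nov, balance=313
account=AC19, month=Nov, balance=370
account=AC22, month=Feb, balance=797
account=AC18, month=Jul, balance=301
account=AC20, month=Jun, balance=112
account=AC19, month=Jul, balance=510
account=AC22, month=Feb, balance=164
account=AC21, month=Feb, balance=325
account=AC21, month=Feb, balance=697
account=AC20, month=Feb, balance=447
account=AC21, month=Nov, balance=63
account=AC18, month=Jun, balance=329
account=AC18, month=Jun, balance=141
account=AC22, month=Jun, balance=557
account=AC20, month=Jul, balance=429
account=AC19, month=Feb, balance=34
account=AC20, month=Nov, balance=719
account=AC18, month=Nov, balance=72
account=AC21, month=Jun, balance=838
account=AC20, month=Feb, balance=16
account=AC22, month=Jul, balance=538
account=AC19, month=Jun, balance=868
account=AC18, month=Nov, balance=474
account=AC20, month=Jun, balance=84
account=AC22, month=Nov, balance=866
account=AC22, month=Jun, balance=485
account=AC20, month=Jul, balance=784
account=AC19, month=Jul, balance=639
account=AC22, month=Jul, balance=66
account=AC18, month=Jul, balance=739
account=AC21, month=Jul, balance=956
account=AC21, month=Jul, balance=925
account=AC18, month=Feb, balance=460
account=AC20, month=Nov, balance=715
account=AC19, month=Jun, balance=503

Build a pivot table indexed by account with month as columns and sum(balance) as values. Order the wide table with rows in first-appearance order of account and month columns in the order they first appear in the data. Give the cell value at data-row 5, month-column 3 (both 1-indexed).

With rows in first-appearance order of account, row 5 is account=AC20. month columns in first-appearance order: Feb, Nov, Jun, Jul; column 3 is Jun.
Long rows with account=AC20, month=Jun: 112 + 84 = 196.

196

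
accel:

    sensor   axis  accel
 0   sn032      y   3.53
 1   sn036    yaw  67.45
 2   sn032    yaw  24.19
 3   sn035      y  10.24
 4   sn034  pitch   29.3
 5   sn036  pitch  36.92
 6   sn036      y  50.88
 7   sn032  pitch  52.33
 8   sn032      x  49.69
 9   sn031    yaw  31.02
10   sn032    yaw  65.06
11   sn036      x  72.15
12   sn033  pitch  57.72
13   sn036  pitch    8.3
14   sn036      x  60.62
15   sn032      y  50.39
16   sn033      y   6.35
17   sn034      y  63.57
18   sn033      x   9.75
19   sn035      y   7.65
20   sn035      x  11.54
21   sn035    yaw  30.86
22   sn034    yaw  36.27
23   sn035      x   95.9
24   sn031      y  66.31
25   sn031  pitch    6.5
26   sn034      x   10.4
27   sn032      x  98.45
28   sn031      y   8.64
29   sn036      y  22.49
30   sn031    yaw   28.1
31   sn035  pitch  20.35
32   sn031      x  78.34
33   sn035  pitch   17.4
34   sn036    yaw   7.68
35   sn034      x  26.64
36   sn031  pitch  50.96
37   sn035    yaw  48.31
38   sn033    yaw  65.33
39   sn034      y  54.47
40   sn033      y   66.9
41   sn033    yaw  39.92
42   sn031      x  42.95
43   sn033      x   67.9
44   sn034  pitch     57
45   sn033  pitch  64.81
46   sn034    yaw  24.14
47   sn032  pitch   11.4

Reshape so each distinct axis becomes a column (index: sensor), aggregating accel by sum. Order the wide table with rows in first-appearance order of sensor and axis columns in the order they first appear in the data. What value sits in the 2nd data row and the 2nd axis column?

75.13

With rows in first-appearance order of sensor, row 2 is sensor=sn036. axis columns in first-appearance order: y, yaw, pitch, x; column 2 is yaw.
Long rows with sensor=sn036, axis=yaw: 67.45 + 7.68 = 75.13.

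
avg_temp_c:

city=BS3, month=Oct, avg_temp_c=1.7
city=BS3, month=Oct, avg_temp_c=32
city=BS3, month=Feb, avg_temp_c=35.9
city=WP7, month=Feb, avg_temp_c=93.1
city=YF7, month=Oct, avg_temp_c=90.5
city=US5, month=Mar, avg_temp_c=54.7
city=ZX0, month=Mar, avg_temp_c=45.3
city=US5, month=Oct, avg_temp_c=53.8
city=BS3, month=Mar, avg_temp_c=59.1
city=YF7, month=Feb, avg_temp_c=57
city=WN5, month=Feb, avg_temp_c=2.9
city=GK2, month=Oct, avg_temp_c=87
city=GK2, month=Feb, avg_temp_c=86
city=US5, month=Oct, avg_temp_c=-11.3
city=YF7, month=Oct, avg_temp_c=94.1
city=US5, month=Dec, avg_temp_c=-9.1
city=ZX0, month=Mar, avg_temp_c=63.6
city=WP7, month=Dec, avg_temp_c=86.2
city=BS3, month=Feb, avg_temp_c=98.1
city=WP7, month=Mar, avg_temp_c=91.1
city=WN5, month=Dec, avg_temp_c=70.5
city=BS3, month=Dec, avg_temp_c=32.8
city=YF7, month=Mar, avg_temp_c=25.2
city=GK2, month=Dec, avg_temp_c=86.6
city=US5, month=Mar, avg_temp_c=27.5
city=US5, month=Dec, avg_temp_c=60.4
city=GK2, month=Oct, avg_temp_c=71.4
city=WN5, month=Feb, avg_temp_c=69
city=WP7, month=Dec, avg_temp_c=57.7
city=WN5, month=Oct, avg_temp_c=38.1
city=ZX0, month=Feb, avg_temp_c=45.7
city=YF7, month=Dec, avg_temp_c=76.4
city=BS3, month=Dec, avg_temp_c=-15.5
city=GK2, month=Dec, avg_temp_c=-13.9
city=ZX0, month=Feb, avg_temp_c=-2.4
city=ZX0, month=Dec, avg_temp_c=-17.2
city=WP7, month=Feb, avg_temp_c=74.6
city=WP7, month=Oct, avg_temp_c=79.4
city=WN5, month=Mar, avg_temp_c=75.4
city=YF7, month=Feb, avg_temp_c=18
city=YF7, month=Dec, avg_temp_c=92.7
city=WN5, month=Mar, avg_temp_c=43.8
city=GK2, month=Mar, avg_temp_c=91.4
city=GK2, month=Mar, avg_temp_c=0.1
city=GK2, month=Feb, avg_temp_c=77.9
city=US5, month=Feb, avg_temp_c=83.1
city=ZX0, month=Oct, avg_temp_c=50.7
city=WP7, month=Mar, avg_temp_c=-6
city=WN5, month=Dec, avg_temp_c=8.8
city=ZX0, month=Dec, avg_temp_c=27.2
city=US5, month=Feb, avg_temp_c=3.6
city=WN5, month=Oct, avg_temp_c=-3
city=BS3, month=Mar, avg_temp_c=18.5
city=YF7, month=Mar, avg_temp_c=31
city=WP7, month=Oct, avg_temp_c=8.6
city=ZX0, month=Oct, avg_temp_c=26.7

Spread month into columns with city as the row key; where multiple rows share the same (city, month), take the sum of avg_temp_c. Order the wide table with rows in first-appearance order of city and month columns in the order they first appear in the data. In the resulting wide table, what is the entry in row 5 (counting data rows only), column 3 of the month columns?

108.9

With rows in first-appearance order of city, row 5 is city=ZX0. month columns in first-appearance order: Oct, Feb, Mar, Dec; column 3 is Mar.
Long rows with city=ZX0, month=Mar: 45.3 + 63.6 = 108.9.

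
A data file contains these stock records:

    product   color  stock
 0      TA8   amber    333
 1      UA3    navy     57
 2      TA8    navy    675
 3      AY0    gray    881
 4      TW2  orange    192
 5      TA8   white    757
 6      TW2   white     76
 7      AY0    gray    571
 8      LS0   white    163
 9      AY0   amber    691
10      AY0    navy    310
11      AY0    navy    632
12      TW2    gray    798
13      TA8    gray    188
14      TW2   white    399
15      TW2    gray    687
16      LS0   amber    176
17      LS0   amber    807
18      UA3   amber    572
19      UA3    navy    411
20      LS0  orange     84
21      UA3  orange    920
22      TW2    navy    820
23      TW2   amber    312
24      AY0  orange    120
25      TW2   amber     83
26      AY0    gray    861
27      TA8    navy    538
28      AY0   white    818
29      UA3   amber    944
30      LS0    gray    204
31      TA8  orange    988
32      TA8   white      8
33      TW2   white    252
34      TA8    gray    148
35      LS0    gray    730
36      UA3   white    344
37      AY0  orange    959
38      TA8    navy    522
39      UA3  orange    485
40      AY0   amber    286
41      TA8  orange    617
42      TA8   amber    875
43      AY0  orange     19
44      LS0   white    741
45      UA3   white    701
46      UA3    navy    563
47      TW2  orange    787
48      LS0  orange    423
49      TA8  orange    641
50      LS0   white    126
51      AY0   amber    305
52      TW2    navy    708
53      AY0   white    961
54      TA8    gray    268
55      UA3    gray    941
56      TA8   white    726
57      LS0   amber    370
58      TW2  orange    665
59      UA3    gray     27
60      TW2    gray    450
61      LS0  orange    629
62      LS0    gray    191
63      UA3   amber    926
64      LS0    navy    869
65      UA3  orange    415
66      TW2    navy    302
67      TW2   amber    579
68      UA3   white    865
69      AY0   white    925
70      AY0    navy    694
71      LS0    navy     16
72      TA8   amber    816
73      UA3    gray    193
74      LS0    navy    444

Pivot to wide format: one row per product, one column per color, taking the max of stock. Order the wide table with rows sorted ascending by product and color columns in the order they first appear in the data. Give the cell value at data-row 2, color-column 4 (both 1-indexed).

629

With rows sorted ascending by product, row 2 is product=LS0. color columns in first-appearance order: amber, navy, gray, orange, white; column 4 is orange.
Long rows with product=LS0, color=orange: max(84, 423, 629) = 629.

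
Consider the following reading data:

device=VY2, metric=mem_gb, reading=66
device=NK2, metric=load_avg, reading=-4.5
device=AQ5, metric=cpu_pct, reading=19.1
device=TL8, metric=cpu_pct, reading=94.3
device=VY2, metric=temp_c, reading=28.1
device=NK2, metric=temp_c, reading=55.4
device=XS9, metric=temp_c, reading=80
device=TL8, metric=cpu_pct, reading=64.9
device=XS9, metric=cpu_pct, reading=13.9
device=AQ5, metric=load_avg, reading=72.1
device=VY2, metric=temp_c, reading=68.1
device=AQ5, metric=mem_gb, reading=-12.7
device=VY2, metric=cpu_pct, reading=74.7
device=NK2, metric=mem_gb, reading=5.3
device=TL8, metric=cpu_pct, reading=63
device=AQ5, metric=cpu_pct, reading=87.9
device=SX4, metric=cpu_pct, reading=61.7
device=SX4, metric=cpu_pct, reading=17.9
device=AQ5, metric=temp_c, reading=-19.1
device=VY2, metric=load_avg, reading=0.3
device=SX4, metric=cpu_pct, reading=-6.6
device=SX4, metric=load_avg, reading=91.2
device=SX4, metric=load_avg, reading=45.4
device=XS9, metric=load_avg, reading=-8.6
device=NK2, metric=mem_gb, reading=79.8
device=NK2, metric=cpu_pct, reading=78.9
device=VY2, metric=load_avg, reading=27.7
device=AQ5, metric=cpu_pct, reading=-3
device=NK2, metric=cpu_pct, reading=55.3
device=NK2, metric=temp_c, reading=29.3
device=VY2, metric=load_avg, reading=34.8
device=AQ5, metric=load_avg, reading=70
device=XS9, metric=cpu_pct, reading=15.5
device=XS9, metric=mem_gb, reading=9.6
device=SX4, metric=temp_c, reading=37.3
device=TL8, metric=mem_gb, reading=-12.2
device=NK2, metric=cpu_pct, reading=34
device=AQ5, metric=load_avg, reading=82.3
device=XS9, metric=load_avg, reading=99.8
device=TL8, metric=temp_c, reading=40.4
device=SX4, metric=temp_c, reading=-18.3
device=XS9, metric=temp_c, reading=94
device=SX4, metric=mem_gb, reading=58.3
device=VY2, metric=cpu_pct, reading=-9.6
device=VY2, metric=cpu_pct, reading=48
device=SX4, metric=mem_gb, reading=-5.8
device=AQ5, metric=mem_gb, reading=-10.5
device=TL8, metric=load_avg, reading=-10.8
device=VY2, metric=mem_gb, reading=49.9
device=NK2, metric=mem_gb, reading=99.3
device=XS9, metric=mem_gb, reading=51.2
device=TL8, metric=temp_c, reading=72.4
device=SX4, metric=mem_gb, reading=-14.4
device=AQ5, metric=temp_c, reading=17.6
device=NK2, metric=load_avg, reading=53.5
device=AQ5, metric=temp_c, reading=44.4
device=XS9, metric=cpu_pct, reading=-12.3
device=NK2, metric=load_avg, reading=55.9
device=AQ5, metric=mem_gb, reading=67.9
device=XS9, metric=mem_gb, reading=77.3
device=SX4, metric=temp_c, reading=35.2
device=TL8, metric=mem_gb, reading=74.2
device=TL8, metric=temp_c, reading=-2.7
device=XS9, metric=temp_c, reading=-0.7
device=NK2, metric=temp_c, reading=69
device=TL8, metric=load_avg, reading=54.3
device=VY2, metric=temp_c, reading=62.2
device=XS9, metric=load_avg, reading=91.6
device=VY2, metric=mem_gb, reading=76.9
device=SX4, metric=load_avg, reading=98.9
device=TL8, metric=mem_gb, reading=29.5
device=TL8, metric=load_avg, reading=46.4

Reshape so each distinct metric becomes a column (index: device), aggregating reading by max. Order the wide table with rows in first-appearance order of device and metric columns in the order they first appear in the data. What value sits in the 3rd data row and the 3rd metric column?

87.9

With rows in first-appearance order of device, row 3 is device=AQ5. metric columns in first-appearance order: mem_gb, load_avg, cpu_pct, temp_c; column 3 is cpu_pct.
Long rows with device=AQ5, metric=cpu_pct: max(19.1, 87.9, -3) = 87.9.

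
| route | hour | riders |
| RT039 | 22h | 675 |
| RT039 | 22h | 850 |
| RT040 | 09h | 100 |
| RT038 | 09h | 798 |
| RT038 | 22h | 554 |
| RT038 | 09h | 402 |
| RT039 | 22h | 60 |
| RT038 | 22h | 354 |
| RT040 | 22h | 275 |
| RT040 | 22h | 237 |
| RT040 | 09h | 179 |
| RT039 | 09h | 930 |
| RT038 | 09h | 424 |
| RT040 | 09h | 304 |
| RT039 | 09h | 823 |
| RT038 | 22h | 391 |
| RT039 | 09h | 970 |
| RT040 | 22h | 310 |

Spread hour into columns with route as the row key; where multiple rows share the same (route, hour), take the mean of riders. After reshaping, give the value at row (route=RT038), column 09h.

Rows with route=RT038 and hour=09h: riders values are 798, 402, 424.
(798 + 402 + 424) / 3 = 541.33.

541.33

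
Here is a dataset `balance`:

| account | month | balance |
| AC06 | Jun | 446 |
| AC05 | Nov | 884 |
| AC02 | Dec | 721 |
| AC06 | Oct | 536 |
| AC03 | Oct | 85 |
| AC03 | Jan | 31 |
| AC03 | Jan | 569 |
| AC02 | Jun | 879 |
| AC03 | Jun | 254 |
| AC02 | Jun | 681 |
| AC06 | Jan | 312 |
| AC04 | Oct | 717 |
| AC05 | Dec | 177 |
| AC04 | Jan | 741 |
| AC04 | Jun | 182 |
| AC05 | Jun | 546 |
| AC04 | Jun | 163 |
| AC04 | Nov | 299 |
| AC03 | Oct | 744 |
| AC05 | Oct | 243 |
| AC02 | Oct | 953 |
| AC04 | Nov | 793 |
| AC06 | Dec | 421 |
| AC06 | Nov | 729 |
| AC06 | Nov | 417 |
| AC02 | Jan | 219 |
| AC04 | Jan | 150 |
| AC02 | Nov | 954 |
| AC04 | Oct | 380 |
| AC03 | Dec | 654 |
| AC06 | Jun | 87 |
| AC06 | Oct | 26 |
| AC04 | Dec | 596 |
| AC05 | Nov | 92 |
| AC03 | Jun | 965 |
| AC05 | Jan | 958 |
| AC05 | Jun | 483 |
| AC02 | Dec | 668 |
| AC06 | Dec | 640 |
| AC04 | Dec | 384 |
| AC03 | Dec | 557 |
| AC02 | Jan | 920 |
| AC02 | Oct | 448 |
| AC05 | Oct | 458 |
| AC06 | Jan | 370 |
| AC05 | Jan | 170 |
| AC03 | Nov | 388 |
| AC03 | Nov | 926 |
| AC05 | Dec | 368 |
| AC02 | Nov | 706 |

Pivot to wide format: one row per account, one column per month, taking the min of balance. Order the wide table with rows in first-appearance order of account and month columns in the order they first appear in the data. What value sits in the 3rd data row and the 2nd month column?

706

With rows in first-appearance order of account, row 3 is account=AC02. month columns in first-appearance order: Jun, Nov, Dec, Oct, Jan; column 2 is Nov.
Long rows with account=AC02, month=Nov: min(954, 706) = 706.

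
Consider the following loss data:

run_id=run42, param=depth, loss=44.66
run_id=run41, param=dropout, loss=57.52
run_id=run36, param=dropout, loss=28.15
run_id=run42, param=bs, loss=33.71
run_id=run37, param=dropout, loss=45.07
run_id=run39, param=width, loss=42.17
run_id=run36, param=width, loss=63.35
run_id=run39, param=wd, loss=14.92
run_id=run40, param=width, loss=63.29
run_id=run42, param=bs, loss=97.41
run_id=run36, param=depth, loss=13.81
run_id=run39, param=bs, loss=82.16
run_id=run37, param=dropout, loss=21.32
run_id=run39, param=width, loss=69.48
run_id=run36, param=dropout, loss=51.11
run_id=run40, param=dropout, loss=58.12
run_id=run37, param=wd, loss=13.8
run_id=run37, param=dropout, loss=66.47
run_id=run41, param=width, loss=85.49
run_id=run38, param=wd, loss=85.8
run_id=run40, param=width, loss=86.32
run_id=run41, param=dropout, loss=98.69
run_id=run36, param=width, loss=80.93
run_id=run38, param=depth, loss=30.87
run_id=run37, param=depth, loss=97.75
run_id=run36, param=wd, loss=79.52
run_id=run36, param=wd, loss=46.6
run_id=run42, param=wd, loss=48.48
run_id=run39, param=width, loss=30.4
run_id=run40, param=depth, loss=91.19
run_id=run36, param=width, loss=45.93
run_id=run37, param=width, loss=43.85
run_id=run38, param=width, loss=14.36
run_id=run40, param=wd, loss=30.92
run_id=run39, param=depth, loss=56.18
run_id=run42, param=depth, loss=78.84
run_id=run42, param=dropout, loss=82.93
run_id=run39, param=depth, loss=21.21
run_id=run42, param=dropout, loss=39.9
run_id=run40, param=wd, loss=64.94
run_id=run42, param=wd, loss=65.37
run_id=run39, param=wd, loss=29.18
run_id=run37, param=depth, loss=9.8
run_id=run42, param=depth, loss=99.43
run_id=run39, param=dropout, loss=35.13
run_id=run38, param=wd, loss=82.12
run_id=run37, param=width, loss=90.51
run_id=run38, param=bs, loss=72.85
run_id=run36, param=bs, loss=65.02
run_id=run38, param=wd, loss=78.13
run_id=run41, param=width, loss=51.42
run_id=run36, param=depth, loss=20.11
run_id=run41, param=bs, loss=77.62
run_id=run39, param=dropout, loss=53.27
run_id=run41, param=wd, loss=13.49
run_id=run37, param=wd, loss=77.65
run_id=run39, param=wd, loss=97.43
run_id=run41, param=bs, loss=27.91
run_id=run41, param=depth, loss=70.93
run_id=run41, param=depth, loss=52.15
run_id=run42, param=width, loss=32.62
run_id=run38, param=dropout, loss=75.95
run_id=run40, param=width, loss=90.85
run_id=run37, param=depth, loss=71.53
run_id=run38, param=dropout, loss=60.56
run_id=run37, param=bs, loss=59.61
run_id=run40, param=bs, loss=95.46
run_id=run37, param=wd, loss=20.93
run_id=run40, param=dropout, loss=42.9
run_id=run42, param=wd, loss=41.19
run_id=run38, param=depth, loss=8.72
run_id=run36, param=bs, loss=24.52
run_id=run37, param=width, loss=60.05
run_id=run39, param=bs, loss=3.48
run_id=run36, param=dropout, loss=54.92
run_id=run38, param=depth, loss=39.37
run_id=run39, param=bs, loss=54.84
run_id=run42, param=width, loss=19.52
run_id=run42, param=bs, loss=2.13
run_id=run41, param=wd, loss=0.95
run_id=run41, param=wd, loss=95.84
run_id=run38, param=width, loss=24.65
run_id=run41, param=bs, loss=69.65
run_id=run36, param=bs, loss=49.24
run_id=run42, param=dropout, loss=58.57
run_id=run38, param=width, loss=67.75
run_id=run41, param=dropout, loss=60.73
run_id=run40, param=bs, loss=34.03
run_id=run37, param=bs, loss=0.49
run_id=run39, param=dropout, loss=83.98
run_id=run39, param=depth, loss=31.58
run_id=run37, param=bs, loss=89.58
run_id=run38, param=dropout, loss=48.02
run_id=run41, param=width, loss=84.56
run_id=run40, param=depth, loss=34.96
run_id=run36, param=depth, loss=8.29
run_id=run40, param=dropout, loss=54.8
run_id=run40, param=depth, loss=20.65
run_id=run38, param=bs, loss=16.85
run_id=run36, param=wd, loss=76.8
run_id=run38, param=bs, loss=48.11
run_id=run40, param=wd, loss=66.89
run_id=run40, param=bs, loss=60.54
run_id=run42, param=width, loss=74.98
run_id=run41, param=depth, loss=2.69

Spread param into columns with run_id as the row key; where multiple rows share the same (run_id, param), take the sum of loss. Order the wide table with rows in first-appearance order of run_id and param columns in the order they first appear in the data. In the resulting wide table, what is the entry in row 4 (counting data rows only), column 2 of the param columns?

With rows in first-appearance order of run_id, row 4 is run_id=run37. param columns in first-appearance order: depth, dropout, bs, width, wd; column 2 is dropout.
Long rows with run_id=run37, param=dropout: 45.07 + 21.32 + 66.47 = 132.86.

132.86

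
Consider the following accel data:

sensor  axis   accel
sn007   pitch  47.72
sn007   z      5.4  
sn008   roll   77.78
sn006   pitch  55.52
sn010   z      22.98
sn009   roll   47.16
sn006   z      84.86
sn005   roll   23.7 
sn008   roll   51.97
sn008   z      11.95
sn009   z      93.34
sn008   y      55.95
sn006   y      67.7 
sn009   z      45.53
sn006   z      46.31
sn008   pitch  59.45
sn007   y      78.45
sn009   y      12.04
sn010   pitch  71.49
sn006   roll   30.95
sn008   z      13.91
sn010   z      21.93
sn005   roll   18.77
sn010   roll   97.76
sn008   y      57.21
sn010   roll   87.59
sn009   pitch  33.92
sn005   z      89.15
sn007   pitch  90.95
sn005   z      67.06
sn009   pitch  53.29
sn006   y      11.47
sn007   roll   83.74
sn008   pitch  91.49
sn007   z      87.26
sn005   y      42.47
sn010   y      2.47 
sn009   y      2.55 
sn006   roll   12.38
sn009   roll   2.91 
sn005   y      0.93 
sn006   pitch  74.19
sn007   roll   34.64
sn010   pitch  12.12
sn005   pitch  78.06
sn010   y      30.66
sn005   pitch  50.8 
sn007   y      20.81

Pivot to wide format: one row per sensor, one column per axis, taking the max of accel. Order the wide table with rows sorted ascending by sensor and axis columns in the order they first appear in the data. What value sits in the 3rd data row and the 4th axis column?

78.45

With rows sorted ascending by sensor, row 3 is sensor=sn007. axis columns in first-appearance order: pitch, z, roll, y; column 4 is y.
Long rows with sensor=sn007, axis=y: max(78.45, 20.81) = 78.45.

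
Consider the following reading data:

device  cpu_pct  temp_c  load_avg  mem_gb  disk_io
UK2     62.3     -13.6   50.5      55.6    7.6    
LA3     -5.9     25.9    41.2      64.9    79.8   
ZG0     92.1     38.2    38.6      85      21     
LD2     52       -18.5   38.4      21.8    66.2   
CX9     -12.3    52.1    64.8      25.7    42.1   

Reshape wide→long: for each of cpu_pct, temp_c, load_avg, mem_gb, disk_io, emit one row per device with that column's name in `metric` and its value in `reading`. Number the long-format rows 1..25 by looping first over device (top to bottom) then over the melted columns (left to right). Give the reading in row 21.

25 rows total (5 × 5). Row 21: index ⌊(21-1)/5⌋ = 4 into device → CX9; (21-1) mod 5 = 0 into the melted columns → cpu_pct.
So row 21 is (CX9, cpu_pct, -12.3); reading = -12.3.

-12.3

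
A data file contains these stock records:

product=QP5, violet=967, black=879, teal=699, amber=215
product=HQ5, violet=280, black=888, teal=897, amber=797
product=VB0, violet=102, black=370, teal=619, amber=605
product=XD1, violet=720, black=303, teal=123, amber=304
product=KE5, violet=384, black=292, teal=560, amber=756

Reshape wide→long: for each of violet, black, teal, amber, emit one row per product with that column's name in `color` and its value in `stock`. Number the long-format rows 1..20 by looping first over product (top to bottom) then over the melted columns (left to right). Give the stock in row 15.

20 rows total (5 × 4). Row 15: index ⌊(15-1)/4⌋ = 3 into product → XD1; (15-1) mod 4 = 2 into the melted columns → teal.
So row 15 is (XD1, teal, 123); stock = 123.

123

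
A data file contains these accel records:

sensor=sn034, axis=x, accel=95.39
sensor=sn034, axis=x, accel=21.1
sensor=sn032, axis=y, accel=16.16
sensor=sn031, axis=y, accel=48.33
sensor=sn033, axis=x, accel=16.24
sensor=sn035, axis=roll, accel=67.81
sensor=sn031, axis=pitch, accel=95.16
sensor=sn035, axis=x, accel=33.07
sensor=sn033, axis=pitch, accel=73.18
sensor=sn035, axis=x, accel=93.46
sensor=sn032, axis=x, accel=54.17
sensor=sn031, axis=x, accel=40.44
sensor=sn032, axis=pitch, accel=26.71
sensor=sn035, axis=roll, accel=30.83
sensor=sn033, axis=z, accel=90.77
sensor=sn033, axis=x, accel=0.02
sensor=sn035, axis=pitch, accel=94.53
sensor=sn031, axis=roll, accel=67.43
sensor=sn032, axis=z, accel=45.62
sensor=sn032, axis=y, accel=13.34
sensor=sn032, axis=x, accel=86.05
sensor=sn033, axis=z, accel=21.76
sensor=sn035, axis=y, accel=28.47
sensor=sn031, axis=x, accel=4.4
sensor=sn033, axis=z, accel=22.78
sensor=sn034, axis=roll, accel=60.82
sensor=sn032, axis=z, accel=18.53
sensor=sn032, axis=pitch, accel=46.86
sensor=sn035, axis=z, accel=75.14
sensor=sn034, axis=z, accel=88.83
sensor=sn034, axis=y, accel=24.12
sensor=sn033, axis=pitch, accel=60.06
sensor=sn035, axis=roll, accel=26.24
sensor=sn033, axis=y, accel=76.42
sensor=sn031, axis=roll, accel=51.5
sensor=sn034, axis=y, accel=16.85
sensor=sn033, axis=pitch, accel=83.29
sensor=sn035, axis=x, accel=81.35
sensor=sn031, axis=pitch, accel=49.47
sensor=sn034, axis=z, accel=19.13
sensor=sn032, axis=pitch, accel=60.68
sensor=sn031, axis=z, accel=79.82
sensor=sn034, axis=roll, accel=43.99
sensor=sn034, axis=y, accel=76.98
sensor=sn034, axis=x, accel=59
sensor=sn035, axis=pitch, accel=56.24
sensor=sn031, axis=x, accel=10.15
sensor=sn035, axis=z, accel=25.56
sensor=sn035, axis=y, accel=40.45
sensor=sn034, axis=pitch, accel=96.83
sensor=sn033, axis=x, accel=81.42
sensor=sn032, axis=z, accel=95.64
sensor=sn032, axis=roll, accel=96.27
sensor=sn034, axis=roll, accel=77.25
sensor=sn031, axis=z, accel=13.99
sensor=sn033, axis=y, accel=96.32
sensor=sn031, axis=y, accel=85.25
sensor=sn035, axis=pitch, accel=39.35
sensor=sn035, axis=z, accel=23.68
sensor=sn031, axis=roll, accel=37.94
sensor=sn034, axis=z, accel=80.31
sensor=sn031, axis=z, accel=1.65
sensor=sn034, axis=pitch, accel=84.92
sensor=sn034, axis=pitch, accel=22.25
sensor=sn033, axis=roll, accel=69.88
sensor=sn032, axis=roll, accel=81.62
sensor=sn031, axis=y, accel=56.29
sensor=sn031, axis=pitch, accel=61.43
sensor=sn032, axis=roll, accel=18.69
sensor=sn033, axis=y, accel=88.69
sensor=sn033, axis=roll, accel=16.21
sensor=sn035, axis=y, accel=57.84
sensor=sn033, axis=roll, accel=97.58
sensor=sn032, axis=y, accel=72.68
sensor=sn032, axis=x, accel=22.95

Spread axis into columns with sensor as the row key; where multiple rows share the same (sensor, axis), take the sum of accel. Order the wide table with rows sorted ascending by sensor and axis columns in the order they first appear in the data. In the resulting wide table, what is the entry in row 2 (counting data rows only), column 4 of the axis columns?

134.25

With rows sorted ascending by sensor, row 2 is sensor=sn032. axis columns in first-appearance order: x, y, roll, pitch, z; column 4 is pitch.
Long rows with sensor=sn032, axis=pitch: 26.71 + 46.86 + 60.68 = 134.25.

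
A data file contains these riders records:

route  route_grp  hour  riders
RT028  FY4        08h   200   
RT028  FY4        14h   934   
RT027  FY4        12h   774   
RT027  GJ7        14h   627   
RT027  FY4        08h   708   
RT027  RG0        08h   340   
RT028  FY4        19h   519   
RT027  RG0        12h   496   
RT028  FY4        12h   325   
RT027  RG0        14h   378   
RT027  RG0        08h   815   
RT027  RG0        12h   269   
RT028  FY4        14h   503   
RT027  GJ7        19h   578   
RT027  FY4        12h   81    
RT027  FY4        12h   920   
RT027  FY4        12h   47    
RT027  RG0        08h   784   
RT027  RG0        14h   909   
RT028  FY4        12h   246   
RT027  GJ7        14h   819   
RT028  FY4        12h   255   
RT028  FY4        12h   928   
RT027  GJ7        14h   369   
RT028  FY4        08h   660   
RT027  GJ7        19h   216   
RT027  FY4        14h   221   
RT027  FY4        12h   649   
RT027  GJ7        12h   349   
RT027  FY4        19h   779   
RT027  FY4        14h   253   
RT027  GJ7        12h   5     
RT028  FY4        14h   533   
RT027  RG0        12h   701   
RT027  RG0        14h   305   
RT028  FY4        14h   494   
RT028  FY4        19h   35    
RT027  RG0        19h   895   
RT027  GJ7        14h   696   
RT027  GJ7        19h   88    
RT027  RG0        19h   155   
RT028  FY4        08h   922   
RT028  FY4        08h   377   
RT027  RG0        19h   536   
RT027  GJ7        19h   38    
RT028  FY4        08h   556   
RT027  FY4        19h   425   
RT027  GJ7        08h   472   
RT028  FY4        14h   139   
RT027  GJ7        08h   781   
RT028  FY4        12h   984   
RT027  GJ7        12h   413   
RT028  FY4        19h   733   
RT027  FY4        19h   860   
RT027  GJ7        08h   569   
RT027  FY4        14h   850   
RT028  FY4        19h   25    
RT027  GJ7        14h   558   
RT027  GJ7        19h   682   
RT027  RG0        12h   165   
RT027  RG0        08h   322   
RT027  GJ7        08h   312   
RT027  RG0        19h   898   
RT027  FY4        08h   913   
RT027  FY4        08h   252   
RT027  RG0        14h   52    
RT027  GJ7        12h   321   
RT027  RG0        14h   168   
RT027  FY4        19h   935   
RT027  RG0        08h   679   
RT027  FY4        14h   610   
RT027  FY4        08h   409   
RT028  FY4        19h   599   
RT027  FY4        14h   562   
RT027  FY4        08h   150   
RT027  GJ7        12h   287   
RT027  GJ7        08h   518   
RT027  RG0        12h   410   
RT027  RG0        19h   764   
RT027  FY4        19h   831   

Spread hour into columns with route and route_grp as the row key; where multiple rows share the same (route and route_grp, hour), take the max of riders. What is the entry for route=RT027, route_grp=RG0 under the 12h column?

701

Rows with route=RT027, route_grp=RG0 and hour=12h: riders values are 496, 269, 701, 165, 410.
max(496, 269, 701, 165, 410) = 701.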